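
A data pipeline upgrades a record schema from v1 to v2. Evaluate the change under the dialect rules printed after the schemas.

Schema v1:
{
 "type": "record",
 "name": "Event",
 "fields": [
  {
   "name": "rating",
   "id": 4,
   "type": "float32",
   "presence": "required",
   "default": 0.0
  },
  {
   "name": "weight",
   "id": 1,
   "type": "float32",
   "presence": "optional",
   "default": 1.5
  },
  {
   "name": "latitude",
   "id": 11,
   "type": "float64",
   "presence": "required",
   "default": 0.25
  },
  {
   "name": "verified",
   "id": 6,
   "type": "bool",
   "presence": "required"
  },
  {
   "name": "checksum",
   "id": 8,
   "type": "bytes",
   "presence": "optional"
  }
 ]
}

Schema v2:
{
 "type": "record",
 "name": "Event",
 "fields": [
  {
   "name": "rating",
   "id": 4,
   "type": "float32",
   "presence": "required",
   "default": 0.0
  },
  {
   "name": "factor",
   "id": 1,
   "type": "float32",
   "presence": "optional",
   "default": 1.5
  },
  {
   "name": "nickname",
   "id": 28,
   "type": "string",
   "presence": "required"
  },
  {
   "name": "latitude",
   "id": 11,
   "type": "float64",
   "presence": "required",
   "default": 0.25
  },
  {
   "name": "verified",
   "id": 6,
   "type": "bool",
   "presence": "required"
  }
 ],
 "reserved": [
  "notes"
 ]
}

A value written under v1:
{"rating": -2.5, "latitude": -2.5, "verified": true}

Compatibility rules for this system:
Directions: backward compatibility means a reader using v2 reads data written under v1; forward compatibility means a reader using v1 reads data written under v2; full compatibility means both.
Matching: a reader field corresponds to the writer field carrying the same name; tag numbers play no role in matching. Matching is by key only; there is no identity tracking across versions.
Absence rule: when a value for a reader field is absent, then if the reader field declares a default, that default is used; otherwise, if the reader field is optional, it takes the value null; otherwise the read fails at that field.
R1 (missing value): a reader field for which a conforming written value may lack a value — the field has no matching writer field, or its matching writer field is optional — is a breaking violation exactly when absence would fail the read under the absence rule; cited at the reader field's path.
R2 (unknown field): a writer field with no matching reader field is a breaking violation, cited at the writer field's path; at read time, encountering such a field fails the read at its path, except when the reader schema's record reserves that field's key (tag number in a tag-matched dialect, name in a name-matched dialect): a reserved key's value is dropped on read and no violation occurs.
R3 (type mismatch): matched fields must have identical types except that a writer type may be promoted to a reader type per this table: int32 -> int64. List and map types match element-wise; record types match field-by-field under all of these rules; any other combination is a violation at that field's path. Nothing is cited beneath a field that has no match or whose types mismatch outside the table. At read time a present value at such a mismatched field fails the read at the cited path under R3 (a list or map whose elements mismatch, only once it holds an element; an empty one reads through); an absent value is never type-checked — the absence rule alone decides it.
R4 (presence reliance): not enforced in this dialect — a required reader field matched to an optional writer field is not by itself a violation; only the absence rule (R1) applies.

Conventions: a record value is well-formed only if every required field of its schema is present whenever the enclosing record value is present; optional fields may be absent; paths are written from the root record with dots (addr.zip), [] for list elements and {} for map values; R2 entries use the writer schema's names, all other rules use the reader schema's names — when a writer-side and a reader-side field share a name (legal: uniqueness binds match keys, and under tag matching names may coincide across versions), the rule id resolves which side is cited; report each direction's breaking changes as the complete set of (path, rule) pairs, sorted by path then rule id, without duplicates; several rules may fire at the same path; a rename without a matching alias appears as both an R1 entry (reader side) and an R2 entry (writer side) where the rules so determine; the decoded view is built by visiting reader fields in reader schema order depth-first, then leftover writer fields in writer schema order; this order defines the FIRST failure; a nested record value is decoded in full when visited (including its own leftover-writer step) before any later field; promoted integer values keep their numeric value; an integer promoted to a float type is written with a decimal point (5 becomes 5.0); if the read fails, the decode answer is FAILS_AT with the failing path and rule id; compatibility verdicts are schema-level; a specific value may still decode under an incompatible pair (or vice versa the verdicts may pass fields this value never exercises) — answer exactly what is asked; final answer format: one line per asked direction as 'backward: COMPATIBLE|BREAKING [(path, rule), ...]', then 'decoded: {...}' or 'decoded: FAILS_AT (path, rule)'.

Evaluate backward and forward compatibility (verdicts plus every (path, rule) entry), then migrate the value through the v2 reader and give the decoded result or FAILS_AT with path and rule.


backward: BREAKING [(checksum, R2), (nickname, R1), (weight, R2)]; forward: BREAKING [(factor, R2), (nickname, R2)]; decoded: FAILS_AT (nickname, R1)

the writer's type comes first in each Event pair
backward on Event — v2 reading data written by v1:
  rating: paired with writer rating (float32 -> float32; writer required)
  factor has no writer counterpart
  nickname has no writer counterpart
  latitude: paired with writer latitude (float64 -> float64; writer required)
  verified: paired with writer verified (bool -> bool; writer required)
  writer weight: unknown to reader
  writer checksum: unknown to reader
  breaking: (checksum, R2)
  breaking: (nickname, R1)
  breaking: (weight, R2)
  backward on Event therefore BREAKING (3)
forward on Event — v1 reading data written by v2:
  rating: paired with writer rating (float32 -> float32; writer required)
  weight has no writer counterpart
  latitude: paired with writer latitude (float64 -> float64; writer required)
  verified: paired with writer verified (bool -> bool; writer required)
  checksum has no writer counterpart
  writer factor: unknown to reader
  writer nickname: unknown to reader
  breaking: (factor, R2)
  breaking: (nickname, R2)
  forward on Event therefore BREAKING (2)
migrating the Event value to v2:
  rating := -2.5
  factor := 1.5 (absent -> default)
  read fails at nickname under R1 (no fill)
  => FAILS_AT (nickname, R1)


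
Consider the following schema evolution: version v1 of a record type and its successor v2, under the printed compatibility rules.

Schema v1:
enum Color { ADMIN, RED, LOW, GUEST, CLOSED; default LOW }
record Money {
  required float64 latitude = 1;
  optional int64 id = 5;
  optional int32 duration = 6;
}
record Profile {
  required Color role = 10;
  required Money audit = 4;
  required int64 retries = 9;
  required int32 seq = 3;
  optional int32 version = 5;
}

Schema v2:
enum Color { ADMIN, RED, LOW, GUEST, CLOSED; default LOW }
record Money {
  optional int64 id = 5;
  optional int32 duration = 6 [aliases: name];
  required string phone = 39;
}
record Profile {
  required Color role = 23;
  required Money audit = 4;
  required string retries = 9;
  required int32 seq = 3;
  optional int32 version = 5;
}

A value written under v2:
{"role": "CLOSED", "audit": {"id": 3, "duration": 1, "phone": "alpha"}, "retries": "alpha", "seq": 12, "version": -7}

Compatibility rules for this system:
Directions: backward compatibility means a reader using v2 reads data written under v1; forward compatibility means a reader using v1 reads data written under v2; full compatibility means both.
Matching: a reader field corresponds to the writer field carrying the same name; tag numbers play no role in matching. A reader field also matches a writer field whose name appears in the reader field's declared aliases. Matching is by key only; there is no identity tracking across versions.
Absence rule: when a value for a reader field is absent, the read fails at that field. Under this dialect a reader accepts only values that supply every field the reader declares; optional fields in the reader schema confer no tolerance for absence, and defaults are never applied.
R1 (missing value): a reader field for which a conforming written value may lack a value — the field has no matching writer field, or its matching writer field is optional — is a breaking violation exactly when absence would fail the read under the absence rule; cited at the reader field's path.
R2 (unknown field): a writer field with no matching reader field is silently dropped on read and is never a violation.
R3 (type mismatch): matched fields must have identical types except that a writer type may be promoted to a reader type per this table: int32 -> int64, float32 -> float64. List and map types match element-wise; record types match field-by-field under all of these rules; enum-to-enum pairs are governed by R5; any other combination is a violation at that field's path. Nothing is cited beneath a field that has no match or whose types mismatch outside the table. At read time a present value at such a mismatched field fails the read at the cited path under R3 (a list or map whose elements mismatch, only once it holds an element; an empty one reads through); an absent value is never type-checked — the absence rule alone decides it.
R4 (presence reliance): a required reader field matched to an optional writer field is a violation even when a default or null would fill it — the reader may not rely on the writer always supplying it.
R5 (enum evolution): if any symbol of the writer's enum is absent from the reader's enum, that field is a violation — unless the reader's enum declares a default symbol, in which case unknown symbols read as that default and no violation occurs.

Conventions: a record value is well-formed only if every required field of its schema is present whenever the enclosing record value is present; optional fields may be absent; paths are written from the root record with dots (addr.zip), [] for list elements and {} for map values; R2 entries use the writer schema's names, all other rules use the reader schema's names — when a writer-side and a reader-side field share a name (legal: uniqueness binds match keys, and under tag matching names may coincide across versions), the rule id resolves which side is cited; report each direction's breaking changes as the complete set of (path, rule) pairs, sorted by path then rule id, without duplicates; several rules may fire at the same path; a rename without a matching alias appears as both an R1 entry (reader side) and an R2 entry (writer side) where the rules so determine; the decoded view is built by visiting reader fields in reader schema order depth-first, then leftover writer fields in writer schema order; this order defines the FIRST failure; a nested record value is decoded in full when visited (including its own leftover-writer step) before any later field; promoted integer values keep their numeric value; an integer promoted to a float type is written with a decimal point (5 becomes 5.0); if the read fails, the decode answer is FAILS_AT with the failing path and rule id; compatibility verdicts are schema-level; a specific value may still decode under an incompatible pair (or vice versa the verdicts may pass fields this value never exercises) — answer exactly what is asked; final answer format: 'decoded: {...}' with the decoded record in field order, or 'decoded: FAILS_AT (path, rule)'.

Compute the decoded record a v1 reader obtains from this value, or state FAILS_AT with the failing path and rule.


in Profile below, arrows point writer -> reader
decoding the Profile value with the v1 reader:
  role := "CLOSED"
  read fails at audit.latitude under R1 (no fill)
  => FAILS_AT (audit.latitude, R1)
remaining Profile differences; none change what is asked:
  field retries in record Profile: type int64 changed to string -> shifts the Profile verdicts, not this decode
  field role in record Profile: tag 10 changed to 23 -> inert under this dialect — no rule fires on Profile and the result does not move
  added field phone to record Money: required string, tag 39 (in v2 it sits last) -> shifts the Profile verdicts, not this decode

decoded: FAILS_AT (audit.latitude, R1)


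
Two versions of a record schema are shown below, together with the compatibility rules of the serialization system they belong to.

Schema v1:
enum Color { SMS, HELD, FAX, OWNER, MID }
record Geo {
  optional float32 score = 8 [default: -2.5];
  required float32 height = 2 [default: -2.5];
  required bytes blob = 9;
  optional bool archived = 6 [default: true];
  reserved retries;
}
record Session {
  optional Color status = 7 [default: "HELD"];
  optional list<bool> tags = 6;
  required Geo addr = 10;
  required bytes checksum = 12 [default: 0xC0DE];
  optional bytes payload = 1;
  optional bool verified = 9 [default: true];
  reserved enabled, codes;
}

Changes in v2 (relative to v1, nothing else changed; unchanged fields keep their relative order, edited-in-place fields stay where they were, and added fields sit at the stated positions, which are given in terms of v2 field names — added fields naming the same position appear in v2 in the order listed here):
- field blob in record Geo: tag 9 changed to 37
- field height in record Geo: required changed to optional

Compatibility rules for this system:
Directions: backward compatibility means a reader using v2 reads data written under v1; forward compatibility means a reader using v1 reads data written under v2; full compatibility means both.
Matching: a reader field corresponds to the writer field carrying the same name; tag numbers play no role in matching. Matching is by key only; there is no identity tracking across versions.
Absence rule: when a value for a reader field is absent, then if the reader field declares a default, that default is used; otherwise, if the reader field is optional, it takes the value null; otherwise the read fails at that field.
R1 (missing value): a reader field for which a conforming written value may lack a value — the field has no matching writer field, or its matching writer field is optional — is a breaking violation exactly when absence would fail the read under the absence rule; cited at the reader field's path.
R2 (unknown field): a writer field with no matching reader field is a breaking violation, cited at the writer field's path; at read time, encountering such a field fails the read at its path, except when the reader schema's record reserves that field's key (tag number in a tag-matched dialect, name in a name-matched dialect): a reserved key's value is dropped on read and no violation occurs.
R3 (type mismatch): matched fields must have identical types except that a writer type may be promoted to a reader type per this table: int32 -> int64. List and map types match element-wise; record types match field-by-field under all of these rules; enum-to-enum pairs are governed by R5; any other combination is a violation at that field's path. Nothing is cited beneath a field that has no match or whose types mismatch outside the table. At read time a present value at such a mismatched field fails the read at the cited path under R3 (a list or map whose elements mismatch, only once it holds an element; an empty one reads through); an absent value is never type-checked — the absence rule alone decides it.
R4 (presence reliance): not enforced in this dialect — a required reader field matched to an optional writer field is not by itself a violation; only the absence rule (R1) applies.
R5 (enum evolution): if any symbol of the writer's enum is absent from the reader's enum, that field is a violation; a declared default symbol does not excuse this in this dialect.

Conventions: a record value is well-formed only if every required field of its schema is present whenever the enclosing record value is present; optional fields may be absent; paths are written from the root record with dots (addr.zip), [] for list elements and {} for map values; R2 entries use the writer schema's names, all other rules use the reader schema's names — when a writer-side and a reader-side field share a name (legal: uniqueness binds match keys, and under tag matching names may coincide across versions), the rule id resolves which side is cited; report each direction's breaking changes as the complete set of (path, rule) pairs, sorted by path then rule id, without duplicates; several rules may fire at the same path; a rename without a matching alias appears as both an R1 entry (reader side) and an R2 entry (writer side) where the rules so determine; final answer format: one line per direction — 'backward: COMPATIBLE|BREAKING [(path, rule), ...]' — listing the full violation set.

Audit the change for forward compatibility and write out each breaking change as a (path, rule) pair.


forward: COMPATIBLE []

in Session below, arrows point writer -> reader
forward for Session (reader v1, writer v2):
  status: paired with writer status (Color -> Color; writer optional)
  tags: paired with writer tags (list<bool> -> list<bool>; writer optional)
  addr: paired with writer addr (Geo -> Geo; writer required)
  checksum: paired with writer checksum (bytes -> bytes; writer required)
  payload: paired with writer payload (bytes -> bytes; writer optional)
  verified: paired with writer verified (bool -> bool; writer optional)
  addr.score: paired with writer addr.score (float32 -> float32; writer optional)
  addr.height: paired with writer addr.height (float32 -> float32; writer optional)
  addr.blob: paired with writer addr.blob (bytes -> bytes; writer required)
  addr.archived: paired with writer addr.archived (bool -> bool; writer optional)
  => forward verdict for Session: COMPATIBLE, no violations
diffs on Session not affecting the asked answer:
  field blob in record Geo: tag 9 changed to 37 -> triggers nothing under Session's printed rules — same verdict
  field height in record Geo: required changed to optional -> triggers nothing under Session's printed rules — same verdict


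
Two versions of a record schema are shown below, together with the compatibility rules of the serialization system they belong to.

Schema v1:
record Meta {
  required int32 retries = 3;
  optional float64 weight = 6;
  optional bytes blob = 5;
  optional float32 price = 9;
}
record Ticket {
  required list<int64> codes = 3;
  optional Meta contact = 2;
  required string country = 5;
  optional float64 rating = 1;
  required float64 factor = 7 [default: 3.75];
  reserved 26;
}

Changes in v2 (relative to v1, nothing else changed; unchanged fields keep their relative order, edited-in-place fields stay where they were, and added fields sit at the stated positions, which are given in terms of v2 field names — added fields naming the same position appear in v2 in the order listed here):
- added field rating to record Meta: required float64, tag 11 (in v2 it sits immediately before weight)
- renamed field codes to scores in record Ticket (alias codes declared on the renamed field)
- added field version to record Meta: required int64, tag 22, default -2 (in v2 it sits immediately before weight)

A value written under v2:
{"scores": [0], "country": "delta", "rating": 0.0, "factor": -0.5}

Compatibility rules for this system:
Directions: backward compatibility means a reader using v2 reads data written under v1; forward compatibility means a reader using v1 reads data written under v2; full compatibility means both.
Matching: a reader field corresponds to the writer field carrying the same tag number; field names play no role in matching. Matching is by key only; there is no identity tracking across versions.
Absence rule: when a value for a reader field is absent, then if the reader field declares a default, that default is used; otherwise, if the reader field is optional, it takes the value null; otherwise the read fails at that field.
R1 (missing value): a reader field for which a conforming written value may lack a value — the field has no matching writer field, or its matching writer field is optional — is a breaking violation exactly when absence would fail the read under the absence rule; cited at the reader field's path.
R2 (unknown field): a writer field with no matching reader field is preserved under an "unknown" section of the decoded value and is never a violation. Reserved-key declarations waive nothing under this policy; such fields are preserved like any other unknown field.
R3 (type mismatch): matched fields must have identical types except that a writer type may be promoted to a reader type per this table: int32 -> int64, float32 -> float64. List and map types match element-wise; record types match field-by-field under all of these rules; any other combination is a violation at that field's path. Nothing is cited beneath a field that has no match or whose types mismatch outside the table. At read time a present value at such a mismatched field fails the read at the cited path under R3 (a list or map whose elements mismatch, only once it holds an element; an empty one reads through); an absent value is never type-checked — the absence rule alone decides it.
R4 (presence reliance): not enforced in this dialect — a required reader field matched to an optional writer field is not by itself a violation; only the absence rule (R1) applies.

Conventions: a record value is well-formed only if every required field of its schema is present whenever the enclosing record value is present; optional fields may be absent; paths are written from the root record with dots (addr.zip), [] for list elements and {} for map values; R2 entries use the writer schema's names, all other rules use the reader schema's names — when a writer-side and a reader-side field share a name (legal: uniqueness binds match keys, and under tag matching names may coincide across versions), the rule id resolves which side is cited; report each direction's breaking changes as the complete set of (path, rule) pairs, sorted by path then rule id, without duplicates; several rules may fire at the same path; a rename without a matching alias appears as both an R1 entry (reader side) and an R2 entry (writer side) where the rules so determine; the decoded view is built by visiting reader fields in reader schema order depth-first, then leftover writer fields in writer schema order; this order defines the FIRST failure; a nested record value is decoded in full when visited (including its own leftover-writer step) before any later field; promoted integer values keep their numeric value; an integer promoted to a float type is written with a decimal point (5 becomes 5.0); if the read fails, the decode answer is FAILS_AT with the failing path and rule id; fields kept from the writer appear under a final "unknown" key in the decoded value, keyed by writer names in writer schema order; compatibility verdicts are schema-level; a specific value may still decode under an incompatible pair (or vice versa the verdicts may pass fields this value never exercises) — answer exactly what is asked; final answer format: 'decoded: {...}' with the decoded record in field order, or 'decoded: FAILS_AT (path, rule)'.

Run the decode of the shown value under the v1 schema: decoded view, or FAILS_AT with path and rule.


arrows below run writer -> reader for Ticket
decode (reader v1):
  codes := [0] (from writer scores)
  contact := null (not supplied -> null)
  country := "delta"
  rating := 0.0
  factor := -0.5
  => decoded: {"codes": [0], "contact": null, "country": "delta", "rating": 0.0, "factor": -0.5}
the rest of the Ticket diff is inert for this question:
  added field rating to record Meta: required float64, tag 11 (in v2 it sits immediately before weight) -> schema-level compatibility only; this Ticket value's decode is unchanged
  renamed field codes to scores in record Ticket (alias codes declared on the renamed field) -> triggers nothing under the printed rules; the Ticket answer is the same either way
  added field version to record Meta: required int64, tag 22, default -2 (in v2 it sits immediately before weight) -> triggers nothing under the printed rules; the Ticket answer is the same either way

decoded: {"codes": [0], "contact": null, "country": "delta", "rating": 0.0, "factor": -0.5}


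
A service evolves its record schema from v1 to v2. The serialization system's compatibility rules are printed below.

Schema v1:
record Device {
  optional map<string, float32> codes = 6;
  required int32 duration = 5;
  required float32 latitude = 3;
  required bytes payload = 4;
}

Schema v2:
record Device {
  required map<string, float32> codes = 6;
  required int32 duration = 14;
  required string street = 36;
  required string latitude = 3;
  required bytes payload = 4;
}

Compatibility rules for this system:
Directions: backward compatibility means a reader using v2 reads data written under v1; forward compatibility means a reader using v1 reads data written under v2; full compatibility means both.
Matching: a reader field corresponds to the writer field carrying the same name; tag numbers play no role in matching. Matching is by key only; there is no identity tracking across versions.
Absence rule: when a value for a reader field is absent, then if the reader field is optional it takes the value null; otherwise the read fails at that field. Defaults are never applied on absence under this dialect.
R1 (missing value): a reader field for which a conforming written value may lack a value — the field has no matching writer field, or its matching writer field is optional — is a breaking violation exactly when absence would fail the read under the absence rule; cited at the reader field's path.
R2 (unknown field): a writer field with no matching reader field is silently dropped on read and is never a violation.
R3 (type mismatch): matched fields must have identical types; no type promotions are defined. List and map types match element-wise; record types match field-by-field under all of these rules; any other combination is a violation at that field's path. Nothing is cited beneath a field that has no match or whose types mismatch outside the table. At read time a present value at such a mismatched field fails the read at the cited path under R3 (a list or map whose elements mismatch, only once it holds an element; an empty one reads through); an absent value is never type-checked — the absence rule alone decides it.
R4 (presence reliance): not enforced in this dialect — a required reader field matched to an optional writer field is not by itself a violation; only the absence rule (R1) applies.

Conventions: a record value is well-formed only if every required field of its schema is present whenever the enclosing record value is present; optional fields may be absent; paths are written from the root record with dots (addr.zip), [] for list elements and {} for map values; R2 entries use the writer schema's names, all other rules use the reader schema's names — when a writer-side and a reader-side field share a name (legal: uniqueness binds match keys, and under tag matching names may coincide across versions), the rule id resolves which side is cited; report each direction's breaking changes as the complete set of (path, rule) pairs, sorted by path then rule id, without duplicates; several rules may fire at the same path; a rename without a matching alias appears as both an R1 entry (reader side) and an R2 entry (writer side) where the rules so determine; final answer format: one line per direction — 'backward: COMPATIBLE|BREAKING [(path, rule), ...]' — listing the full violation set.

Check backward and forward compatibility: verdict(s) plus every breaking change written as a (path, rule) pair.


backward: BREAKING [(codes, R1), (latitude, R3), (street, R1)]; forward: BREAKING [(latitude, R3)]

each type pair in Device: writer, then reader
backward pass over Device, reader schema v2, writer schema v1:
  writer optional, map<string, float32> -> map<string, float32>: reader codes maps from writer codes
  writer required, int32 -> int32: reader duration maps from writer duration
  street has no writer counterpart
  writer required, float32 -> string: reader latitude maps from writer latitude
  writer required, bytes -> bytes: reader payload maps from writer payload
  breaking: (codes, R1)
  breaking: (latitude, R3)
  breaking: (street, R1)
  backward on Device therefore BREAKING (3)
forward pass over Device, reader schema v1, writer schema v2:
  writer required, map<string, float32> -> map<string, float32>: reader codes maps from writer codes
  writer required, int32 -> int32: reader duration maps from writer duration
  writer required, string -> float32: reader latitude maps from writer latitude
  writer required, bytes -> bytes: reader payload maps from writer payload
  writer street: unknown to reader
  breaking: (latitude, R3)
  forward on Device therefore BREAKING (1)


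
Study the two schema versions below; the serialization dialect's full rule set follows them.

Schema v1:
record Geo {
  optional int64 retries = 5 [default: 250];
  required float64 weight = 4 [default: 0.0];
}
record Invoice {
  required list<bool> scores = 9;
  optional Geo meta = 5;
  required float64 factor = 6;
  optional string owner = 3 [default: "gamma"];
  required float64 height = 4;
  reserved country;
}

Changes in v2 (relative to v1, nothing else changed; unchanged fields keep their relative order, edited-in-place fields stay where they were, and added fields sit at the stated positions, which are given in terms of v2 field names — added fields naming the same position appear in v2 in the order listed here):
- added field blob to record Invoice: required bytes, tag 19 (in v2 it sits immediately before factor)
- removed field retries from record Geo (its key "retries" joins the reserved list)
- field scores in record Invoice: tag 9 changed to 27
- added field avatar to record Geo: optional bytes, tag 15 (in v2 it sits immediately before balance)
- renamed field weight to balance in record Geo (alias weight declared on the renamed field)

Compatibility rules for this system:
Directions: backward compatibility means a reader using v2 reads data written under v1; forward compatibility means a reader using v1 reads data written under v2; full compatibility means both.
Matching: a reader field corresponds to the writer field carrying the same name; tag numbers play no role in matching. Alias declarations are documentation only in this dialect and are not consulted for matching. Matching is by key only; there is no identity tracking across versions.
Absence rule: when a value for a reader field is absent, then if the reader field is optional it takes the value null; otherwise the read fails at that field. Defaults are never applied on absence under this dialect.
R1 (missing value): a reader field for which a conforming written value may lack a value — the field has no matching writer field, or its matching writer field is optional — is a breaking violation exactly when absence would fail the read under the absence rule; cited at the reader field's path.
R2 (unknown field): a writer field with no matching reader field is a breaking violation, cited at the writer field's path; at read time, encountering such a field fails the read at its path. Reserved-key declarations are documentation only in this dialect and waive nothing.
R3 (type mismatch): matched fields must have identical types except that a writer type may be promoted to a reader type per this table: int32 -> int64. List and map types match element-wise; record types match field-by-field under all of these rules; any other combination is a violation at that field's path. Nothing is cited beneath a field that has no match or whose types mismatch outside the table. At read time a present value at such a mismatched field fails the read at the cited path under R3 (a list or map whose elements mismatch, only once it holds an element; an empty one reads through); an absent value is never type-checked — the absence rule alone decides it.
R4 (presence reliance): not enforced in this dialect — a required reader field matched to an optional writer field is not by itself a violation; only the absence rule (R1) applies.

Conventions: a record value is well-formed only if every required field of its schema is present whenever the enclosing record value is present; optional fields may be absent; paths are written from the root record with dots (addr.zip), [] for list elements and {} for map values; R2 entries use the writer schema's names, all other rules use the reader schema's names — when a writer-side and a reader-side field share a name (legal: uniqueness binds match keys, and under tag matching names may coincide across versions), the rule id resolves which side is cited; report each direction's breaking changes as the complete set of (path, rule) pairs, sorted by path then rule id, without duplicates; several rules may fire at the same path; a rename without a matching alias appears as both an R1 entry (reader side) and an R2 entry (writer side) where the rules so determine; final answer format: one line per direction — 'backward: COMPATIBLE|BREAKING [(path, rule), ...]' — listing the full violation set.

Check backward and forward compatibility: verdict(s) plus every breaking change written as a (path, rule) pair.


each type pair in Invoice: writer, then reader
backward analysis of Invoice with v2 as reader and v1 as writer:
  scores <- scores (list<bool> -> list<bool>, writer required)
  meta <- meta (Geo -> Geo, writer optional)
  blob: no writer match
  factor <- factor (float64 -> float64, writer required)
  owner <- owner (string -> string, writer optional)
  height <- height (float64 -> float64, writer required)
  meta.avatar: no writer match
  meta.balance: no writer match
  writer field meta.retries has no reader counterpart
  writer field meta.weight has no reader counterpart
  breaking: (blob, R1)
  breaking: (meta.balance, R1)
  breaking: (meta.retries, R2)
  breaking: (meta.weight, R2)
  => 4 violation(s): backward is BREAKING for Invoice
forward analysis of Invoice with v1 as reader and v2 as writer:
  scores <- scores (list<bool> -> list<bool>, writer required)
  meta <- meta (Geo -> Geo, writer optional)
  factor <- factor (float64 -> float64, writer required)
  owner <- owner (string -> string, writer optional)
  height <- height (float64 -> float64, writer required)
  writer field blob has no reader counterpart
  meta.retries: no writer match
  meta.weight: no writer match
  writer field meta.avatar has no reader counterpart
  writer field meta.balance has no reader counterpart
  breaking: (blob, R2)
  breaking: (meta.avatar, R2)
  breaking: (meta.balance, R2)
  breaking: (meta.weight, R1)
  => 4 violation(s): forward is BREAKING for Invoice

backward: BREAKING [(blob, R1), (meta.balance, R1), (meta.retries, R2), (meta.weight, R2)]; forward: BREAKING [(blob, R2), (meta.avatar, R2), (meta.balance, R2), (meta.weight, R1)]


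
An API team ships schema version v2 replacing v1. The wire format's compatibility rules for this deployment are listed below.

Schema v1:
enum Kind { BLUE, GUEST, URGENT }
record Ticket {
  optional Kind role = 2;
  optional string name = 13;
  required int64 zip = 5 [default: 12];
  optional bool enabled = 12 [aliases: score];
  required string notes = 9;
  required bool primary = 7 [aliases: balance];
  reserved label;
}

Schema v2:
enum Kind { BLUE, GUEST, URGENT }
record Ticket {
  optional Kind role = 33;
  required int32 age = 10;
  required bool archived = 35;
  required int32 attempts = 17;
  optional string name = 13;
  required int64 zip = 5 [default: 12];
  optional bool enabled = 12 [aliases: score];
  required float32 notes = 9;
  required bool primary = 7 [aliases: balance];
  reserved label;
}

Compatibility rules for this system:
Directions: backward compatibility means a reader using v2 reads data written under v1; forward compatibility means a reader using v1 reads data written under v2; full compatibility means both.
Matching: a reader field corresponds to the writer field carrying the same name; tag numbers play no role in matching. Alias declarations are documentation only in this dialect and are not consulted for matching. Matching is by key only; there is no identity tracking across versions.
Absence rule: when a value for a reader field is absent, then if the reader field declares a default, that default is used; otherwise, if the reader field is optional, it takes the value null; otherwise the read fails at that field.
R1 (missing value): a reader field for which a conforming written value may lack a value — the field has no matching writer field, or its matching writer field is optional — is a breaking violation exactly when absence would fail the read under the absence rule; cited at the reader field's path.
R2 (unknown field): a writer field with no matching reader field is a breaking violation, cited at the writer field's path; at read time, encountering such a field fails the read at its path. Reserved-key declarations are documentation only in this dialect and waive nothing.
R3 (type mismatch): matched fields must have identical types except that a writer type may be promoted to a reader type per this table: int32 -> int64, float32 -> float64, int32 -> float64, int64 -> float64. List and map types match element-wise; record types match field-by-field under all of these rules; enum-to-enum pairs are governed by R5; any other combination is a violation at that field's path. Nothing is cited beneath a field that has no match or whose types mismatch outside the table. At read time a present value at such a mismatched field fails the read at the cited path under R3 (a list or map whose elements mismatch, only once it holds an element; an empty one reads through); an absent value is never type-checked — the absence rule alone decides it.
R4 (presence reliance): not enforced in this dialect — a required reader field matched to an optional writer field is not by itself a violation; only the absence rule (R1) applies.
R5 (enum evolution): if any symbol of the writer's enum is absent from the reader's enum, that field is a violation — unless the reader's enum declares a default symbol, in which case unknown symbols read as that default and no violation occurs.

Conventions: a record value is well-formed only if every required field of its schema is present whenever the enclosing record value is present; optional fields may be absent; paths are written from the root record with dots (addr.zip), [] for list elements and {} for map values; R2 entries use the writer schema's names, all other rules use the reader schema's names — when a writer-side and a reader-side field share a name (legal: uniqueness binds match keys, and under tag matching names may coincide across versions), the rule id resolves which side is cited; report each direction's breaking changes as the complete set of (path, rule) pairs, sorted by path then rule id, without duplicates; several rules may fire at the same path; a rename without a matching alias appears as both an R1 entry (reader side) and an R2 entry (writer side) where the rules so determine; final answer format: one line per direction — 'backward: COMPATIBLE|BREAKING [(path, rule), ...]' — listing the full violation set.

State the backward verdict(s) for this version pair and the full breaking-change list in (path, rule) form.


backward: BREAKING [(age, R1), (archived, R1), (attempts, R1), (notes, R3)]

the writer's type comes first in each Ticket pair
backward pass over Ticket, reader schema v2, writer schema v1:
  role: Kind -> Kind, writer optional; from role
  age has no writer counterpart
  archived has no writer counterpart
  attempts has no writer counterpart
  name: string -> string, writer optional; from name
  zip: int64 -> int64, writer required; from zip
  enabled: bool -> bool, writer optional; from enabled
  notes: string -> float32, writer required; from notes
  primary: bool -> bool, writer required; from primary
  breaking: (age, R1)
  breaking: (archived, R1)
  breaking: (attempts, R1)
  breaking: (notes, R3)
  backward on Ticket therefore BREAKING (4)
the rest of the Ticket diff is inert for this question:
  field role in record Ticket: tag 2 changed to 33 -> no rule fires on it in Ticket's dialect; the asked verdict holds
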